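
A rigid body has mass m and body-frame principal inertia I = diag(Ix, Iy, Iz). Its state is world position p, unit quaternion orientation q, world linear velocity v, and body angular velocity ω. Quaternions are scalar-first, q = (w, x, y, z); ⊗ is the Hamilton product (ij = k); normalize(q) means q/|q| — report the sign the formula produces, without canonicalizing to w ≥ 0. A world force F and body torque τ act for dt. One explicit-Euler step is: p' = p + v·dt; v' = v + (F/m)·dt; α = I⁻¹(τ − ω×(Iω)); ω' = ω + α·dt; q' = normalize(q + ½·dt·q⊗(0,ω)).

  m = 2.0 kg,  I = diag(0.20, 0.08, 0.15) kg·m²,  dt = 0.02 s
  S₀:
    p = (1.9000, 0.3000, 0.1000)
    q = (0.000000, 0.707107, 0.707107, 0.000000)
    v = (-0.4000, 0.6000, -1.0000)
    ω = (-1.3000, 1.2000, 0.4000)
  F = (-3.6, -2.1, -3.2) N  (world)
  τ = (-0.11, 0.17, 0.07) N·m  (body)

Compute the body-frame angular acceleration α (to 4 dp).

gyro term ω×Iω = (0.0336, -0.0260, 0.1872)
angular accel α = (-0.7180, 2.4500, -0.7813)

α = (-0.7180, 2.4500, -0.7813)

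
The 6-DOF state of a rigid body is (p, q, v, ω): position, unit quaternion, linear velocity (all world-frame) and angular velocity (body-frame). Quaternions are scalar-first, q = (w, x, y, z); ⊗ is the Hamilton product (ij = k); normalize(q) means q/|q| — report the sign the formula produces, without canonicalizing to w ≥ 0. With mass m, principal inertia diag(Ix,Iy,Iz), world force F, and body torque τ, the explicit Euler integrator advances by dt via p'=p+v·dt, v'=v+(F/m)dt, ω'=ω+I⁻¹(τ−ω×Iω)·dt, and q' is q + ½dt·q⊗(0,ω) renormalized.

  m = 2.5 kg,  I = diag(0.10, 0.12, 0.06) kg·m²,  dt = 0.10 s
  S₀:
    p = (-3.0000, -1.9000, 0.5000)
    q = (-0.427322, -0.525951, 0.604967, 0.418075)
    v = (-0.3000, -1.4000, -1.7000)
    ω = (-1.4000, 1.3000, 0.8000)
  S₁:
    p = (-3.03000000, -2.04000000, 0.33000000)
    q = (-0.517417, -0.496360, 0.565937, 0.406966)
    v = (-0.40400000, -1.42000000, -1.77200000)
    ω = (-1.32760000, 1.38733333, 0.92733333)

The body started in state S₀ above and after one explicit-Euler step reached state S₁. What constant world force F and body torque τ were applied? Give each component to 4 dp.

F = (-2.6000, -0.5000, -1.8000)
τ = (0.0100, 0.0600, 0.0400)

ω₁ − ω₀ = (0.07240000, 0.08733333, 0.12733333)
gyro term ω₀×Iω₀ = (-0.0624, -0.0448, -0.0364)
I·α + gyro = (0.0100, 0.0600, 0.0400)
v₁ − v₀ = (-0.10400000, -0.02000000, -0.07200000)
F = m·Δv/dt = (-2.6000, -0.5000, -1.8000)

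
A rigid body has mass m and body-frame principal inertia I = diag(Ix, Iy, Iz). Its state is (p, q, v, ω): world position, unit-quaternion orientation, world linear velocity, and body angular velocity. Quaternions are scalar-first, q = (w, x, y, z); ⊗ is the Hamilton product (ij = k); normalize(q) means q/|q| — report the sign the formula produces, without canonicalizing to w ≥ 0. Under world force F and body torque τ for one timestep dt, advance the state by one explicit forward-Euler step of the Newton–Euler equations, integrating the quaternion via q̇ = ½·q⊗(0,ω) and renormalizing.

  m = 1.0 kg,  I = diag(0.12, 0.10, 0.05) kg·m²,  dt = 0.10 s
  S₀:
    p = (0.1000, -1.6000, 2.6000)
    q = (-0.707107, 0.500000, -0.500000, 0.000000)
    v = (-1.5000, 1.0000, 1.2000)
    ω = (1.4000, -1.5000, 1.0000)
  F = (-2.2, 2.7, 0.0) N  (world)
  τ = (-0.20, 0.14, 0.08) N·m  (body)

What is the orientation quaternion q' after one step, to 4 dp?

q' = (-0.7746, 0.4228, -0.4689, -0.0376)

Hamilton product q⊗(0,ω) = (-1.4500000, -1.4899498, 0.5606605, -0.7571070)
updated quaternion q' = (-0.7746, 0.4228, -0.4689, -0.0376)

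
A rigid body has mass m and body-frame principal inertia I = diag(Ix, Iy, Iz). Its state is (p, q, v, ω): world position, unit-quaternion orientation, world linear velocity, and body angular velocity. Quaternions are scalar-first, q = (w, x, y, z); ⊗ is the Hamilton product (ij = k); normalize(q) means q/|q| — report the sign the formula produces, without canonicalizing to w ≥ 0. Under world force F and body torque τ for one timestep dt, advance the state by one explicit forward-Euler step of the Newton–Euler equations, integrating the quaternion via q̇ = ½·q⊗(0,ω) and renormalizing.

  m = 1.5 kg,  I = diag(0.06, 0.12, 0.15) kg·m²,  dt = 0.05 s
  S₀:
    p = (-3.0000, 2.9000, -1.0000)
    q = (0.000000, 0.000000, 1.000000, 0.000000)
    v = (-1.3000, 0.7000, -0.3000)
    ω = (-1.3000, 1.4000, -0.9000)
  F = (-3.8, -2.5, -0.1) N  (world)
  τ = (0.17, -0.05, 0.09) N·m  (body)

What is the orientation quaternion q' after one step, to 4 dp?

q' = (-0.0350, -0.0225, 0.9986, 0.0325)

q⊗(0,ω) = (-1.4000000, -0.9000000, 0.0000000, 1.3000000)
updated quaternion q' = (-0.0350, -0.0225, 0.9986, 0.0325)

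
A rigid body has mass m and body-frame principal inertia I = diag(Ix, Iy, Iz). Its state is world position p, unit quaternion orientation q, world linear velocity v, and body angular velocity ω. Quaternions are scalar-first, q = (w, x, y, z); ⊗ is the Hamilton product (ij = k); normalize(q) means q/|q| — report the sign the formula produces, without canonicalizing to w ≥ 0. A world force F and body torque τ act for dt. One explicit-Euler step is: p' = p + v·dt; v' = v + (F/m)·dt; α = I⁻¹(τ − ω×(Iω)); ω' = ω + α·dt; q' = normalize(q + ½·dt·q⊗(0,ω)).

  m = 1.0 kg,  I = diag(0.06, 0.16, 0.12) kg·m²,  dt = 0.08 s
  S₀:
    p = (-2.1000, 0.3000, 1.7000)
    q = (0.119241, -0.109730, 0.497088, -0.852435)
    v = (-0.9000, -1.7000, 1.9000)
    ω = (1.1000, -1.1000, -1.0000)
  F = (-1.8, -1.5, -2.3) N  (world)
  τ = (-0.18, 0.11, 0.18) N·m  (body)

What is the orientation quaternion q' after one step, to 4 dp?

q' = (0.1115, -0.1614, 0.4487, -0.8719)

q⊗(0,ω) = (-0.1849352, -1.3036014, -1.1785736, -0.5453348)
updated quaternion q' = (0.1115, -0.1614, 0.4487, -0.8719)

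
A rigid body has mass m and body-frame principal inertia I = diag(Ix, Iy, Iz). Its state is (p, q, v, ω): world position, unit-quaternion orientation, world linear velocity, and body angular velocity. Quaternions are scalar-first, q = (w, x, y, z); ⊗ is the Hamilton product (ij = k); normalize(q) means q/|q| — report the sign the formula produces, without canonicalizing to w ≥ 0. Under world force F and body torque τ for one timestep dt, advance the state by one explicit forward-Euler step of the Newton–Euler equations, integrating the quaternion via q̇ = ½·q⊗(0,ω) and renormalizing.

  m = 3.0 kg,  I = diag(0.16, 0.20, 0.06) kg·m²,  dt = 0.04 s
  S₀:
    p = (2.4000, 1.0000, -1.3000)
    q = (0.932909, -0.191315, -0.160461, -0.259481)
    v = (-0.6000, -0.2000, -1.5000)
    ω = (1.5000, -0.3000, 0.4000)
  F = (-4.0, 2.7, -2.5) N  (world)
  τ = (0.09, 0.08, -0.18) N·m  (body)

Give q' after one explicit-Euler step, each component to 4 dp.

q' = (0.9393, -0.1661, -0.1722, -0.2459)

q⊗(0,ω) = (0.3426266, 1.2573348, -0.5925682, 0.6712496)
updated quaternion q' = (0.9393, -0.1661, -0.1722, -0.2459)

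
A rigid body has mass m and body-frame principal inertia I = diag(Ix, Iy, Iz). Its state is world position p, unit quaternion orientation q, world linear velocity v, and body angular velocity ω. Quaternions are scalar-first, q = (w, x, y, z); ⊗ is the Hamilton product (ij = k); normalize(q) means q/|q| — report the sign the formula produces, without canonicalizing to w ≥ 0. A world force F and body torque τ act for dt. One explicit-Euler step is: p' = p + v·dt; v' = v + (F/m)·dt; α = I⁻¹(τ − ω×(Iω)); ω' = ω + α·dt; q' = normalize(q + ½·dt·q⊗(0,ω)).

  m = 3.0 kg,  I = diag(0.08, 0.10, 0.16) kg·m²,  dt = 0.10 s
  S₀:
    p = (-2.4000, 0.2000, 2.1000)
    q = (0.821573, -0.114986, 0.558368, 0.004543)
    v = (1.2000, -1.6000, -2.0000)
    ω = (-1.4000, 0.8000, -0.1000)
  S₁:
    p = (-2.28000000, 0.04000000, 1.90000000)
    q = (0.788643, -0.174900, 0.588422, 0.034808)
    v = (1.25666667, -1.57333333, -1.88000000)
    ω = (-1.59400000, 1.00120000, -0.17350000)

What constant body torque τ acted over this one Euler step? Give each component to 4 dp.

rate change Δω = (-0.19400000, 0.20120000, -0.07350000)
applied torque τ = (-0.1600, 0.1900, -0.1400)

τ = (-0.1600, 0.1900, -0.1400)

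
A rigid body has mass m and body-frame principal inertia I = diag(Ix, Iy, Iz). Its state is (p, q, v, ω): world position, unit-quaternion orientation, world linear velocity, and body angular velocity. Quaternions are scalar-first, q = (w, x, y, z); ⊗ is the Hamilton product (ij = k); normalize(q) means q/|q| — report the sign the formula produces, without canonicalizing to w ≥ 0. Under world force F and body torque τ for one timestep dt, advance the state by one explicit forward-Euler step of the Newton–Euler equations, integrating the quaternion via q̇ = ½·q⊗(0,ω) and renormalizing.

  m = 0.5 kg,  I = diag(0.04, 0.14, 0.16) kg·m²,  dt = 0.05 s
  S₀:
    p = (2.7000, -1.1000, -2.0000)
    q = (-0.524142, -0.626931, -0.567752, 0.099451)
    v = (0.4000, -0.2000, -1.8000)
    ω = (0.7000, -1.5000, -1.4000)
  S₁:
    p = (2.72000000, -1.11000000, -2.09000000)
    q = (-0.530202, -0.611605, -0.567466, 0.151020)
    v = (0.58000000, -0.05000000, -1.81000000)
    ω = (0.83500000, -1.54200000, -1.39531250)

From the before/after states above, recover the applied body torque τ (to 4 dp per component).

rate change Δω = (0.13500000, -0.04200000, 0.00468750)
gyro term ω₀×Iω₀ = (0.0420, 0.1176, -0.1050)
applied torque τ = (0.1500, 0.0000, -0.0900)

τ = (0.1500, 0.0000, -0.0900)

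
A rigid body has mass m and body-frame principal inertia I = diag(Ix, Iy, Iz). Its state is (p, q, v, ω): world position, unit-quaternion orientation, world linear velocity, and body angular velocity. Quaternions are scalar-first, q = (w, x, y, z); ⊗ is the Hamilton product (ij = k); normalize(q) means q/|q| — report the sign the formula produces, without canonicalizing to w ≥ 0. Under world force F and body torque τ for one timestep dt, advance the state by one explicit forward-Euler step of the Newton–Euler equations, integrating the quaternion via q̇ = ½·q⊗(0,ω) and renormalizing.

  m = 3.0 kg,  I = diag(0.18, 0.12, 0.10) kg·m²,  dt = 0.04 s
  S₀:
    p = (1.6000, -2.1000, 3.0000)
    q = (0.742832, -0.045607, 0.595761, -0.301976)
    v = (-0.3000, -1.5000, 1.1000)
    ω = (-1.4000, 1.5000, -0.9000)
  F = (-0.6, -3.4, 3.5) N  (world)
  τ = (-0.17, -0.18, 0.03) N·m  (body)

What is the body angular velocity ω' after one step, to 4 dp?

precession coupling ω×(Iω) = (0.0270, 0.1008, 0.1260)
α = I⁻¹(τ − ω×Iω) = (-1.0944, -2.3400, -0.9600)
ω' = ω + α·dt = (-1.4438, 1.4064, -0.9384)

ω' = (-1.4438, 1.4064, -0.9384)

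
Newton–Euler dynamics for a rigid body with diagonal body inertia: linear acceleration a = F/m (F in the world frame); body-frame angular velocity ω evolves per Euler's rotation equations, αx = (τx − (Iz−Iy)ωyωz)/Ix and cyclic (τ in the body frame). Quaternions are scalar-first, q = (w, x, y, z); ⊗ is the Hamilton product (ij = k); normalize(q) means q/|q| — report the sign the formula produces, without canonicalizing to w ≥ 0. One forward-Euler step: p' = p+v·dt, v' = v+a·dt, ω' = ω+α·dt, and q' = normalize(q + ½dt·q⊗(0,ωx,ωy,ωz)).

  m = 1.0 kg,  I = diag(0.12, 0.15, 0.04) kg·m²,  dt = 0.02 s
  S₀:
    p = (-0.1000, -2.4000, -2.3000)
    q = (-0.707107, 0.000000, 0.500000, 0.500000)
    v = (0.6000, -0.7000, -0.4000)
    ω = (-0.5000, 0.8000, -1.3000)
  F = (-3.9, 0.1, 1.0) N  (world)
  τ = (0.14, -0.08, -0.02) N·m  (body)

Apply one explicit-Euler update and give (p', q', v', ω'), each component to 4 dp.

gyro term ω×Iω = (0.1144, 0.0520, -0.0120)
(τ − ω×Iω)/I = (0.2133, -0.8800, -0.2000)
ω + α·dt = (-0.4957, 0.7824, -1.3040)
q⊗(0,ω) = (0.2500000, -0.6964465, -0.8156856, 1.1692391)
q + ½dt·q⊗(0,ω), renormalized = (-0.7045, -0.0070, 0.4918, 0.5116)
a = (-3.9000, 0.1000, 1.0000)
p + v·dt = (-0.0880, -2.4140, -2.3080)
new velocity v' = (0.5220, -0.6980, -0.3800)

p' = (-0.0880, -2.4140, -2.3080)
q' = (-0.7045, -0.0070, 0.4918, 0.5116)
v' = (0.5220, -0.6980, -0.3800)
ω' = (-0.4957, 0.7824, -1.3040)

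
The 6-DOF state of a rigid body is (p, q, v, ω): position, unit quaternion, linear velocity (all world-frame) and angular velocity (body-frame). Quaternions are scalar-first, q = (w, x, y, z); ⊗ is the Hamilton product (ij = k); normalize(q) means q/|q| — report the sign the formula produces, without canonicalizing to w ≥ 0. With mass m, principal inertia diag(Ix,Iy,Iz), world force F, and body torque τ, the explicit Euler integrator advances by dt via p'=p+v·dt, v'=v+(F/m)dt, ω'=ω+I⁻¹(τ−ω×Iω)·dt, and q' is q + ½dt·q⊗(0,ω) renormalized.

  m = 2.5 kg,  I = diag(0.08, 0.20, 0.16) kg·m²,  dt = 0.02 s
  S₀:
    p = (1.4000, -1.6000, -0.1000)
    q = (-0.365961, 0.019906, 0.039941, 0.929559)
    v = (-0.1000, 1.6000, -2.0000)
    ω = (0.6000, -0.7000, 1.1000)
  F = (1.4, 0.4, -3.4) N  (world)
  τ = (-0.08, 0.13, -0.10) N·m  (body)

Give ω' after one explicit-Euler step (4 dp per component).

angular accel α = (-1.3850, 0.9140, -0.3100)
new body rate ω' = (0.5723, -0.6817, 1.0938)

ω' = (0.5723, -0.6817, 1.0938)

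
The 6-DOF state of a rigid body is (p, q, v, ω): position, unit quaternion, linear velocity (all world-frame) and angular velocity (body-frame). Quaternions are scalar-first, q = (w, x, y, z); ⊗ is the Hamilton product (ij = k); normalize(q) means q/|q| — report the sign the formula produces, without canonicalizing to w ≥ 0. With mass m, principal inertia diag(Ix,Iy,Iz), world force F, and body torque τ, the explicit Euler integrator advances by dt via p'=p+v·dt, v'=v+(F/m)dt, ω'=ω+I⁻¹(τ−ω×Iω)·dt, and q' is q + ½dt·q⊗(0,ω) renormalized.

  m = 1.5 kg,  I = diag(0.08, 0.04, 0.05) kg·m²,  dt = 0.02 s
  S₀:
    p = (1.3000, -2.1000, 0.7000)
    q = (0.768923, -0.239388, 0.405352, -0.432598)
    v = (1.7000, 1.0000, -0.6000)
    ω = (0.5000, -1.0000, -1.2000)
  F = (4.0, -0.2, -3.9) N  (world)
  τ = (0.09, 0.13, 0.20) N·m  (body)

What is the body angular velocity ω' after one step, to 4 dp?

ω' = (0.5195, -0.9260, -1.1280)

α = I⁻¹(τ − ω×Iω) = (0.9750, 3.7000, 3.6000)
ω' = ω + α·dt = (0.5195, -0.9260, -1.1280)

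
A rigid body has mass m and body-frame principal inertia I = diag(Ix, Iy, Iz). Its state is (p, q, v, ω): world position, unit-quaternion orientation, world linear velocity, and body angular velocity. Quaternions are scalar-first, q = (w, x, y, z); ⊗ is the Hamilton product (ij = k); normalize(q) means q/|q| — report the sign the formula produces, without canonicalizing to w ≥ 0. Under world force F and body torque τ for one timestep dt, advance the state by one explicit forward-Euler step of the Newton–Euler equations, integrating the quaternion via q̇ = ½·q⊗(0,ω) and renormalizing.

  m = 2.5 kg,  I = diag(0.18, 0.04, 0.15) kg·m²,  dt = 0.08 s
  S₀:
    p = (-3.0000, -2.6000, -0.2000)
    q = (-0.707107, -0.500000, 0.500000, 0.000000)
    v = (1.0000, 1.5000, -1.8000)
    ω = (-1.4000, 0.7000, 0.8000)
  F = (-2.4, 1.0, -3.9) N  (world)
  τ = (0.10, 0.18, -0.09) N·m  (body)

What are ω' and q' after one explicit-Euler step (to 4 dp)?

ω' = (-1.3829, 1.1272, 0.6788)
q' = (-0.7473, -0.4433, 0.4950, -0.0086)

ω×(Iω) gyroscopic = (0.0616, -0.0336, 0.1372)
(τ − ω×Iω)/I = (0.2133, 5.3400, -1.5147)
ω' = ω + α·dt = (-1.3829, 1.1272, 0.6788)
2q̇ = q⊗(0,ω) = (-1.0500000, 1.3899498, -0.0949749, -0.2156856)
q + ½dt·q⊗(0,ω), renormalized = (-0.7473, -0.4433, 0.4950, -0.0086)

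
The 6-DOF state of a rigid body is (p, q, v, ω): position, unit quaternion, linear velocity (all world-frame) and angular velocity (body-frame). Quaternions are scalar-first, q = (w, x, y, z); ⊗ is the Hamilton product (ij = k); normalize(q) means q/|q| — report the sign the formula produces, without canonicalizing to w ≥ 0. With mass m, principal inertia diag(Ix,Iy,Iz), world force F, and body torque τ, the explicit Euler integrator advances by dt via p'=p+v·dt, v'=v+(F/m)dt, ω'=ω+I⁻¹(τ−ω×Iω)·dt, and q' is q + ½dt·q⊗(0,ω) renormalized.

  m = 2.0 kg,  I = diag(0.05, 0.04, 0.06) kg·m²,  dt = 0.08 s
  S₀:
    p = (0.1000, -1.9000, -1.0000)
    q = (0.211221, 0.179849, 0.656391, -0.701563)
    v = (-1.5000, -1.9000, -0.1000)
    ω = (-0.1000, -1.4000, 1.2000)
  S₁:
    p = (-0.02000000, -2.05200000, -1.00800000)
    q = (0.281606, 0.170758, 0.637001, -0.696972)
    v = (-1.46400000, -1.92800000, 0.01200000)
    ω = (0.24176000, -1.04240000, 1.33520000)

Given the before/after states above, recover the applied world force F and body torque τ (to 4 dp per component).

F = (0.9000, -0.7000, 2.8000)
τ = (0.1800, 0.1800, 0.1000)

velocity change Δv = (0.03600000, -0.02800000, 0.11200000)
applied force F = (0.9000, -0.7000, 2.8000)
Δω = ω₁−ω₀ = (0.34176000, 0.35760000, 0.13520000)
I·α + gyro = (0.1800, 0.1800, 0.1000)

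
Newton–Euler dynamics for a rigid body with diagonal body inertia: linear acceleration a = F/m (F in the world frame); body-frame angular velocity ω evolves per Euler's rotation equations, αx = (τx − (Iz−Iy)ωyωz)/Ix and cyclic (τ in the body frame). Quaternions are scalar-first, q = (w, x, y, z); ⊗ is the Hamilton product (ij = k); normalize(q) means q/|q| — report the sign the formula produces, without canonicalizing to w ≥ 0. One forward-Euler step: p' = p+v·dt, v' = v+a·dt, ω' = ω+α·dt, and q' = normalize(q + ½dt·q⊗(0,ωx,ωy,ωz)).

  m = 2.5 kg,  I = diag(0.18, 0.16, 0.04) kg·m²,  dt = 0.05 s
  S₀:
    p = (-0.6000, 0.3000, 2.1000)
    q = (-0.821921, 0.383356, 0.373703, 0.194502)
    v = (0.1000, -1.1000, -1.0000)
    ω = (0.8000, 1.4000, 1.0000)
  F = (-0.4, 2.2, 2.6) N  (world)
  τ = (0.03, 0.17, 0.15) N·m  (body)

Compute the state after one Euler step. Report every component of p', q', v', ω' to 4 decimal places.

p' = (-0.5950, 0.2450, 2.0500)
q' = (-0.8466, 0.3690, 0.3389, 0.1797)
v' = (0.0920, -1.0560, -0.9480)
ω' = (0.8550, 1.4181, 1.2155)

linear accel F/m = (-0.1600, 0.8800, 1.0400)
p + v·dt = (-0.5950, 0.2450, 2.0500)
v + (F/m)dt = (0.0920, -1.0560, -0.9480)
ω×(Iω) gyroscopic = (-0.1680, 0.1120, -0.0224)
angular accel α = (1.1000, 0.3625, 4.3100)
new body rate ω' = (0.8550, 1.4181, 1.2155)
2q̇ = q⊗(0,ω) = (-1.0243710, -0.5561366, -1.3784438, -0.5841850)
q' = normalize(q + ½dt·q⊗(0,ω)) = (-0.8466, 0.3690, 0.3389, 0.1797)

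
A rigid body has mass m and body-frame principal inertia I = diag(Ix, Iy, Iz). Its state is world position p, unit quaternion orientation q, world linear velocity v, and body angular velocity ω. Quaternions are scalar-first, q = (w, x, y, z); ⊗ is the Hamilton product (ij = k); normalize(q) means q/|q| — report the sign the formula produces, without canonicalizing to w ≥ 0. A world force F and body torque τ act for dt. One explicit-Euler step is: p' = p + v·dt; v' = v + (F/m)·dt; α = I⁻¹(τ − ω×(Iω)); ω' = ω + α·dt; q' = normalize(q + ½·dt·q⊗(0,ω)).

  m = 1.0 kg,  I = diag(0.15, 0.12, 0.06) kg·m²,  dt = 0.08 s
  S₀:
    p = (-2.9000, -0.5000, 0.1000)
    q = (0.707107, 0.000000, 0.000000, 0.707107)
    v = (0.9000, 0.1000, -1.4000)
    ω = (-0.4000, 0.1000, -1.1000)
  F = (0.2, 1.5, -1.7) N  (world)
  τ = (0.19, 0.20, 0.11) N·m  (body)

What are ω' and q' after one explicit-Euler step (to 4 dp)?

ω' = (-0.3022, 0.2069, -0.9549)
q' = (0.7374, -0.0141, -0.0085, 0.6752)

ω×(Iω) gyroscopic = (0.0066, 0.0396, 0.0012)
α = I⁻¹(τ − ω×Iω) = (1.2227, 1.3367, 1.8133)
new body rate ω' = (-0.3022, 0.2069, -0.9549)
Hamilton product q⊗(0,ω) = (0.7778177, -0.3535535, -0.2121321, -0.7778177)
q + ½dt·q⊗(0,ω), renormalized = (0.7374, -0.0141, -0.0085, 0.6752)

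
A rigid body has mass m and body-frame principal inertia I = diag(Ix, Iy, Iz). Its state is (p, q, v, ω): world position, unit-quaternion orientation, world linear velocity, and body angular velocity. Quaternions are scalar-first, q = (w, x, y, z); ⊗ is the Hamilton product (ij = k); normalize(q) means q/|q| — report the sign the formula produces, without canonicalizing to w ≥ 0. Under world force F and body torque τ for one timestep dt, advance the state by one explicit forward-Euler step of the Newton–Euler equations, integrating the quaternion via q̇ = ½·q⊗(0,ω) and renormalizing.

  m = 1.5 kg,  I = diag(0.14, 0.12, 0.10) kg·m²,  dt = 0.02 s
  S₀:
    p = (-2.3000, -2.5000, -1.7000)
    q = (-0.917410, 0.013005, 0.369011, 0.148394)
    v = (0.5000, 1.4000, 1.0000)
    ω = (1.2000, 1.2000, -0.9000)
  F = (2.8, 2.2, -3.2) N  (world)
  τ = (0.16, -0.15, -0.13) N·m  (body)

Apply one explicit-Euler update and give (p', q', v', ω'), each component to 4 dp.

p' = (-2.2900, -2.4720, -1.6800)
q' = (-0.9205, -0.0031, 0.3598, 0.1524)
v' = (0.5373, 1.4293, 0.9573)
ω' = (1.2198, 1.1822, -0.9202)

p + v·dt = (-2.2900, -2.4720, -1.6800)
v + (F/m)dt = (0.5373, 1.4293, 0.9573)
gyro term ω×Iω = (0.0216, -0.0432, -0.0288)
angular accel α = (0.9886, -0.8900, -1.0120)
new body rate ω' = (1.2198, 1.1822, -0.9202)
q⊗(0,ω) = (-0.3248646, -1.6110747, -0.9111147, 0.3984618)
q + ½dt·q⊗(0,ω), renormalized = (-0.9205, -0.0031, 0.3598, 0.1524)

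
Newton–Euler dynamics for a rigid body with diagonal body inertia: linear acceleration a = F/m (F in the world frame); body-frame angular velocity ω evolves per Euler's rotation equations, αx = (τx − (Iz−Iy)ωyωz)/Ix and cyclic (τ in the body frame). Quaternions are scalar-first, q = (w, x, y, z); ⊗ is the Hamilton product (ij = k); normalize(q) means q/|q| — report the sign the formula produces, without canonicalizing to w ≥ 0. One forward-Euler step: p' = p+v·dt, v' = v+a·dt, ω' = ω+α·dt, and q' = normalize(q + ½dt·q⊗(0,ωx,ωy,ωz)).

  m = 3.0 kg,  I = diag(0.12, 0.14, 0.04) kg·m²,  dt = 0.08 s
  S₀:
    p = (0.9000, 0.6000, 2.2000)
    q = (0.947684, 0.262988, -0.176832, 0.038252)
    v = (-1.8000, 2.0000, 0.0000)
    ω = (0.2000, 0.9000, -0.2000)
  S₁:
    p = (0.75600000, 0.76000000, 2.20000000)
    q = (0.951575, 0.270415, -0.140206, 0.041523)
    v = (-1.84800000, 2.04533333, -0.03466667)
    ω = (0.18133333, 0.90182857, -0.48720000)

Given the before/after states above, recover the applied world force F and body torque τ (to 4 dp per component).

ω₁ − ω₀ = (-0.01866667, 0.00182857, -0.28720000)
ω₀×(Iω₀) = (0.0180, -0.0032, 0.0036)
I·α + gyro = (-0.0100, 0.0000, -0.1400)
v₁ − v₀ = (-0.04800000, 0.04533333, -0.03466667)
F = m·Δv/dt = (-1.8000, 1.7000, -1.3000)

F = (-1.8000, 1.7000, -1.3000)
τ = (-0.0100, 0.0000, -0.1400)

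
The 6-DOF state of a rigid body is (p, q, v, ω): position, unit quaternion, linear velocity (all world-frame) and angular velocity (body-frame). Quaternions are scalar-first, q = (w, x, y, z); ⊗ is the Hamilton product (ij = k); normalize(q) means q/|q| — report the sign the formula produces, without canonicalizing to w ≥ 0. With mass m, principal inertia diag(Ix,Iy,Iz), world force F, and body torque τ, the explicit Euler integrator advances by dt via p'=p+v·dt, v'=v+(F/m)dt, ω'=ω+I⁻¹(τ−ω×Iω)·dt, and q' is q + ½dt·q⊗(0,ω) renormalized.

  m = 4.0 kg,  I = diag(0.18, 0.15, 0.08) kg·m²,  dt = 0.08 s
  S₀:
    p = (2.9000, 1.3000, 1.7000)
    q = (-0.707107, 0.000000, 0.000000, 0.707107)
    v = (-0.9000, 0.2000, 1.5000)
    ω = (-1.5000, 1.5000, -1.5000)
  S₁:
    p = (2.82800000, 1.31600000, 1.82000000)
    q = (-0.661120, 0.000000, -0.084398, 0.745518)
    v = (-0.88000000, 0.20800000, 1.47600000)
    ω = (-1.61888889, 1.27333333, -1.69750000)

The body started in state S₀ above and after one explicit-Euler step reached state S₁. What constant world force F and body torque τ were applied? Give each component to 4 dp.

F = (1.0000, 0.4000, -1.2000)
τ = (-0.1100, -0.2000, -0.1300)

rate change Δω = (-0.11888889, -0.22666667, -0.19750000)
τ = I·(Δω/dt) + ω₀×(Iω₀) = (-0.1100, -0.2000, -0.1300)
v₁ − v₀ = (0.02000000, 0.00800000, -0.02400000)
m·(v₁−v₀)/dt = (1.0000, 0.4000, -1.2000)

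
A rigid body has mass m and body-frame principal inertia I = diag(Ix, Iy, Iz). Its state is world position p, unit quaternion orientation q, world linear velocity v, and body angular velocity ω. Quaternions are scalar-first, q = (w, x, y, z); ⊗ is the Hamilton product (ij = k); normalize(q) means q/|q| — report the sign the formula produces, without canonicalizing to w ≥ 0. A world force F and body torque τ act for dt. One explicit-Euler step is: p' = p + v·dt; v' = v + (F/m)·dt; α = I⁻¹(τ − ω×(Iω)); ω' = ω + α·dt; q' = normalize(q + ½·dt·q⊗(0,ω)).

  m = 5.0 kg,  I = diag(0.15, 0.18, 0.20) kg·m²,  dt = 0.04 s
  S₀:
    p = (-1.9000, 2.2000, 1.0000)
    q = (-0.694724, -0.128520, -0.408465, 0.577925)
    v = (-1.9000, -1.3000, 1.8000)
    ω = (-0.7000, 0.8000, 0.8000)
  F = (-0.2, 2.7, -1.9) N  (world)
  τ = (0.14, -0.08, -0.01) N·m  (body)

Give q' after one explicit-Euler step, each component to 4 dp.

2q̇ = q⊗(0,ω) = (-0.2255320, -0.3028052, -0.8575107, -0.9445207)
q' = normalize(q + ½dt·q⊗(0,ω)) = (-0.6990, -0.1345, -0.4255, 0.5588)

q' = (-0.6990, -0.1345, -0.4255, 0.5588)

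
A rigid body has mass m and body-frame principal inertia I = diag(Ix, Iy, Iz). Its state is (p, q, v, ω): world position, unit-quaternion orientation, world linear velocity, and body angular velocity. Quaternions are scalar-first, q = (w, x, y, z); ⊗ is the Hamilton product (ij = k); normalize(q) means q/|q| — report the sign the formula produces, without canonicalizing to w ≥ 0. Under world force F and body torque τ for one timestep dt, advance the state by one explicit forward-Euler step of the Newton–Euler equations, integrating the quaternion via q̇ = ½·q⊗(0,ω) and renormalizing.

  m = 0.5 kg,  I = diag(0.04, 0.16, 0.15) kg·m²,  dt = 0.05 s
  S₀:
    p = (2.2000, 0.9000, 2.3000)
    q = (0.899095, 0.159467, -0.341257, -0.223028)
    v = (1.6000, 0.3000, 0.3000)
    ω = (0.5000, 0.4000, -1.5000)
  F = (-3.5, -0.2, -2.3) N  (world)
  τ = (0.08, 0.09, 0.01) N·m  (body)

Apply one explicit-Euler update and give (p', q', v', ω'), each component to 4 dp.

ω×(Iω) gyroscopic = (0.0060, 0.0825, 0.0240)
angular accel α = (1.8500, 0.0469, -0.0933)
ω' = ω + α·dt = (0.5925, 0.4023, -1.5047)
2q̇ = q⊗(0,ω) = (-0.2777727, 1.0506442, 0.4873245, -1.1142272)
q + ½dt·q⊗(0,ω), renormalized = (0.8914, 0.1856, -0.3288, -0.2507)
a = (-7.0000, -0.4000, -4.6000)
p' = p + v·dt = (2.2800, 0.9150, 2.3150)
new velocity v' = (1.2500, 0.2800, 0.0700)

p' = (2.2800, 0.9150, 2.3150)
q' = (0.8914, 0.1856, -0.3288, -0.2507)
v' = (1.2500, 0.2800, 0.0700)
ω' = (0.5925, 0.4023, -1.5047)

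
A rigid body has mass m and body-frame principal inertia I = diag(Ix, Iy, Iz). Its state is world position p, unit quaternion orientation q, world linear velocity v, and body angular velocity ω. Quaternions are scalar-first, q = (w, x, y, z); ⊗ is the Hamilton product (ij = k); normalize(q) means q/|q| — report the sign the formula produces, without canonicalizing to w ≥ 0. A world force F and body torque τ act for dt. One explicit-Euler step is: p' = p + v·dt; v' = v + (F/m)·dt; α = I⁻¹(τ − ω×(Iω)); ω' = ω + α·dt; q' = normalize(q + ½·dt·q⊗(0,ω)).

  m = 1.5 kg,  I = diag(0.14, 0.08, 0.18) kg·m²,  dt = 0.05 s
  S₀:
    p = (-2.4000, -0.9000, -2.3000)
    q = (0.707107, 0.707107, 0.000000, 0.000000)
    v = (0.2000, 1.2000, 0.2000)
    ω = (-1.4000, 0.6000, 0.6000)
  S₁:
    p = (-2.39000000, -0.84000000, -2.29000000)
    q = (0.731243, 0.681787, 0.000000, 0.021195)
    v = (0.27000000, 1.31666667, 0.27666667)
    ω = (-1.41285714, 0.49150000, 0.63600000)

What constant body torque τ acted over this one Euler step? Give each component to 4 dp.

rate change Δω = (-0.01285714, -0.10850000, 0.03600000)
gyro term ω₀×Iω₀ = (0.0360, 0.0336, 0.0504)
applied torque τ = (0.0000, -0.1400, 0.1800)

τ = (0.0000, -0.1400, 0.1800)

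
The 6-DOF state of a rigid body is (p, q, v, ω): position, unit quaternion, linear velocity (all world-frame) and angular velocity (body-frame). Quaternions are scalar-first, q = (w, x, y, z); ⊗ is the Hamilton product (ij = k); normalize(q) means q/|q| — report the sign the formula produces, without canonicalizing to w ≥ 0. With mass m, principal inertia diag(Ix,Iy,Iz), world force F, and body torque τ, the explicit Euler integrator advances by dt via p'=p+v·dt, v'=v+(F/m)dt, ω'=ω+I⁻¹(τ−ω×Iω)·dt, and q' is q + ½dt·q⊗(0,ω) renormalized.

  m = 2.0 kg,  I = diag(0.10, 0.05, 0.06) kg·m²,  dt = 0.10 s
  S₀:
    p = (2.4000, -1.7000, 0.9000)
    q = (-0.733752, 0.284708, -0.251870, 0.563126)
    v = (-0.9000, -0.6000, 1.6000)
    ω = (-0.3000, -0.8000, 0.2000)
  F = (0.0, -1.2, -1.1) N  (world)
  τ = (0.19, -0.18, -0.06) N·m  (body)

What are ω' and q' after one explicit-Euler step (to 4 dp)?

(τ − ω×Iω)/I = (1.9160, -3.5520, -0.8000)
new body rate ω' = (-0.1084, -1.1552, 0.1200)
Hamilton product q⊗(0,ω) = (-0.2287088, 0.6202524, 0.3611222, -0.4500778)
updated quaternion q' = (-0.7445, 0.3154, -0.2336, 0.5401)

ω' = (-0.1084, -1.1552, 0.1200)
q' = (-0.7445, 0.3154, -0.2336, 0.5401)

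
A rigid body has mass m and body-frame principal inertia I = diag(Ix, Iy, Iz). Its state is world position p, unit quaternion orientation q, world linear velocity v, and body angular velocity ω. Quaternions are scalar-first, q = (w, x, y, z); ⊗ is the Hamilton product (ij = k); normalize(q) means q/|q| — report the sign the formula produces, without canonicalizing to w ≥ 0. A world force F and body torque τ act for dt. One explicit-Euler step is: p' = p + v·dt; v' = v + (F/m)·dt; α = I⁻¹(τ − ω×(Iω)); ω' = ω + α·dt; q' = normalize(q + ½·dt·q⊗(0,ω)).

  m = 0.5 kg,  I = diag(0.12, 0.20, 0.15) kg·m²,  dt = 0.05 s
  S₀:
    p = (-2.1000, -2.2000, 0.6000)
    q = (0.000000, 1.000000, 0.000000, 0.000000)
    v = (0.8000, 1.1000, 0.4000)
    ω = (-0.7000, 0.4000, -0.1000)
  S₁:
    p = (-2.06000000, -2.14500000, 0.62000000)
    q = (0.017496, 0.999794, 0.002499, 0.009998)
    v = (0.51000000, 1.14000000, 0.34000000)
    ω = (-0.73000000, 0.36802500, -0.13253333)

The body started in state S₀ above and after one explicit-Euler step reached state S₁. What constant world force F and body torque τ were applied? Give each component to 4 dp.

rate change Δω = (-0.03000000, -0.03197500, -0.03253333)
applied torque τ = (-0.0700, -0.1300, -0.1200)
v₁ − v₀ = (-0.29000000, 0.04000000, -0.06000000)
F = m·Δv/dt = (-2.9000, 0.4000, -0.6000)

F = (-2.9000, 0.4000, -0.6000)
τ = (-0.0700, -0.1300, -0.1200)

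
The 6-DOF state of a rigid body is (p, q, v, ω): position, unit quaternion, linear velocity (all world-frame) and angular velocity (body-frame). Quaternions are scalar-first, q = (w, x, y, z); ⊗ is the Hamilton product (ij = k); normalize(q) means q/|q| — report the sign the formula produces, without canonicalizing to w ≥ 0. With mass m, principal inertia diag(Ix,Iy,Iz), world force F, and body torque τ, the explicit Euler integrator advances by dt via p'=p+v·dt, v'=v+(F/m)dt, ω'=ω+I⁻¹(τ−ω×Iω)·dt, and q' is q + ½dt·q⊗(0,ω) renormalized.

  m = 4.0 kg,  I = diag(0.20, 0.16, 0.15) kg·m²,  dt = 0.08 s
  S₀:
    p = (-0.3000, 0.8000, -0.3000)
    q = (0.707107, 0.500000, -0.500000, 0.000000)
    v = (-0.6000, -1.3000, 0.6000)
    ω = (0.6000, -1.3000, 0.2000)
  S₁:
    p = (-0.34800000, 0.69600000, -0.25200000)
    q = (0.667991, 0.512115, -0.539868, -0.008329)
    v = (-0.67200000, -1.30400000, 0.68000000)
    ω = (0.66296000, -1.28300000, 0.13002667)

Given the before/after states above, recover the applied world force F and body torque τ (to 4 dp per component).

velocity change Δv = (-0.07200000, -0.00400000, 0.08000000)
F = m·Δv/dt = (-3.6000, -0.2000, 4.0000)
ω₁ − ω₀ = (0.06296000, 0.01700000, -0.06997333)
ω₀×(Iω₀) = (0.0026, 0.0060, 0.0312)
τ = I·(Δω/dt) + ω₀×(Iω₀) = (0.1600, 0.0400, -0.1000)

F = (-3.6000, -0.2000, 4.0000)
τ = (0.1600, 0.0400, -0.1000)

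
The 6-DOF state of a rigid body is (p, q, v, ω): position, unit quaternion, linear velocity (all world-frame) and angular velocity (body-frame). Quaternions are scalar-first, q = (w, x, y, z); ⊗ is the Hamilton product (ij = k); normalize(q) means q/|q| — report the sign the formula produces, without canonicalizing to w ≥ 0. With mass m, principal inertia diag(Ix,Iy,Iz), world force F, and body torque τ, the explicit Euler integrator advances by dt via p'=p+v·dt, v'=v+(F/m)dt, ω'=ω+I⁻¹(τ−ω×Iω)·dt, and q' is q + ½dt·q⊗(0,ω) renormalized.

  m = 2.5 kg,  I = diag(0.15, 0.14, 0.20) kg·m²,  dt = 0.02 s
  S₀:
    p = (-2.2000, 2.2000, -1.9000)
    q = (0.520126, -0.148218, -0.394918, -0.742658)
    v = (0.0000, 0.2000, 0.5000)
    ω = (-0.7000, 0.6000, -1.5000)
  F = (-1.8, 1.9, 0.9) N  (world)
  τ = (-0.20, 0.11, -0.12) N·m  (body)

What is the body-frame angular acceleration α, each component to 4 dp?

precession coupling ω×(Iω) = (-0.0540, -0.0525, 0.0042)
α = I⁻¹(τ − ω×Iω) = (-0.9733, 1.1607, -0.6210)

α = (-0.9733, 1.1607, -0.6210)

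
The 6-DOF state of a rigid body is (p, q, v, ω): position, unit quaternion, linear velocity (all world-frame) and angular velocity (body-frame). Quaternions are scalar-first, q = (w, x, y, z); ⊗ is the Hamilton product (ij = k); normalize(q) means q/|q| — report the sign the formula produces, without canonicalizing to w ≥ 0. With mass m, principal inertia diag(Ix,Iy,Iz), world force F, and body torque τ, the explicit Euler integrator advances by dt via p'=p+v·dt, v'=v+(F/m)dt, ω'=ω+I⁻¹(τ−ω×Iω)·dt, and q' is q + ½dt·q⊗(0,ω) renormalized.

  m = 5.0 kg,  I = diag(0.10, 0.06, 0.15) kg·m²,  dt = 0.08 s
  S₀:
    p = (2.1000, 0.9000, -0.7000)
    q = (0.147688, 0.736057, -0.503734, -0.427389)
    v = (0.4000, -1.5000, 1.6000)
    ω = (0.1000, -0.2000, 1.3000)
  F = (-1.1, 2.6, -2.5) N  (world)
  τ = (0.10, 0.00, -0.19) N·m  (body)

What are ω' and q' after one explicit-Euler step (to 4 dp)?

ω' = (0.1987, -0.1913, 1.1982)
q' = (0.1627, 0.7061, -0.5441, -0.4230)

precession coupling ω×(Iω) = (-0.0234, -0.0065, 0.0008)
angular accel α = (1.2340, 0.1083, -1.2720)
ω + α·dt = (0.1987, -0.1913, 1.1982)
Hamilton product q⊗(0,ω) = (0.3812532, -0.7255632, -1.0291506, 0.0951564)
updated quaternion q' = (0.1627, 0.7061, -0.5441, -0.4230)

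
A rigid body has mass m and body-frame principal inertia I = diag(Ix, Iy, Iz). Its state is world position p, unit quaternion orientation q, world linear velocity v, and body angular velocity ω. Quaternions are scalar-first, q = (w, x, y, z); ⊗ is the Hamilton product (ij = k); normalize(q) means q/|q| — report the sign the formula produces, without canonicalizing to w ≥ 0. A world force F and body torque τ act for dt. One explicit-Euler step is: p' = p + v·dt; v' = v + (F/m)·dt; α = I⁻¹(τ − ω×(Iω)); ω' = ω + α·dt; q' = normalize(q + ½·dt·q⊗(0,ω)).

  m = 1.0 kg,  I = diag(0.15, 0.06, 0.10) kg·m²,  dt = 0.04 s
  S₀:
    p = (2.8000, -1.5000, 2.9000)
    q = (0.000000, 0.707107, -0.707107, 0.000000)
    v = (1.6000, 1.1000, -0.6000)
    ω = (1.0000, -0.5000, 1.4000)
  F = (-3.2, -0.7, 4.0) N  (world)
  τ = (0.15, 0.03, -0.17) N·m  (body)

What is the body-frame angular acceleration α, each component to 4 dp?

α = (1.1867, -0.6667, -2.1500)

gyro term ω×Iω = (-0.0280, 0.0700, 0.0450)
(τ − ω×Iω)/I = (1.1867, -0.6667, -2.1500)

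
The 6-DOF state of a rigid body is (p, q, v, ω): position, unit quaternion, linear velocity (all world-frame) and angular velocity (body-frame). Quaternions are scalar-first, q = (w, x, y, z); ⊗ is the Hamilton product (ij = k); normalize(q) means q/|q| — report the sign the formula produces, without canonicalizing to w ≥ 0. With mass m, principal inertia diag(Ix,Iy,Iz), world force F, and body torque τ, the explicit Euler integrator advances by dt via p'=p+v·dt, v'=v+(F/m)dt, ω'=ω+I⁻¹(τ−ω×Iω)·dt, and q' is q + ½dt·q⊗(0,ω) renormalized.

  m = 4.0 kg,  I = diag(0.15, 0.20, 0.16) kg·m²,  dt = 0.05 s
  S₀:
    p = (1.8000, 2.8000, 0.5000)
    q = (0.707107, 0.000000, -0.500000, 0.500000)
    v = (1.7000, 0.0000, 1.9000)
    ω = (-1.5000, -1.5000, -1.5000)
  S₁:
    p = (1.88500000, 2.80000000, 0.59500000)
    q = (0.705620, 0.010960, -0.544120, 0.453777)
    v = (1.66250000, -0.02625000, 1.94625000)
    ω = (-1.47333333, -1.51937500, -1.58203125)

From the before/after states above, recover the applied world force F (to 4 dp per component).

F = (-3.0000, -2.1000, 3.7000)

velocity change Δv = (-0.03750000, -0.02625000, 0.04625000)
m·(v₁−v₀)/dt = (-3.0000, -2.1000, 3.7000)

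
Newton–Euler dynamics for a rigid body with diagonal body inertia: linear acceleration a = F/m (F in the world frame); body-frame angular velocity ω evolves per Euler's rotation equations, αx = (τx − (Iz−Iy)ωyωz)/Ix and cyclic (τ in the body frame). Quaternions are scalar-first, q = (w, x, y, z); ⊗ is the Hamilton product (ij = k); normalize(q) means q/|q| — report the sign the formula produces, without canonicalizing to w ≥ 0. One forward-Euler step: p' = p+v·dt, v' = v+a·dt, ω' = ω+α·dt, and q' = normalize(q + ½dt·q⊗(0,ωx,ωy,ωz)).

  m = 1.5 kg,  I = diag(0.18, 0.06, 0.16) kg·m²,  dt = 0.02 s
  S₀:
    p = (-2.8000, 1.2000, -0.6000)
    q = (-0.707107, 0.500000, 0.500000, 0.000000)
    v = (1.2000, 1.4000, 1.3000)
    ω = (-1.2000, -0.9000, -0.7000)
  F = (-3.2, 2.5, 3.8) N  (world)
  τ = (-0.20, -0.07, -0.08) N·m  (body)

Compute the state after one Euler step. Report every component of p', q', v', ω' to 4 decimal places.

a = F/m = (-2.1333, 1.6667, 2.5333)
new position p' = (-2.7760, 1.2280, -0.5740)
new velocity v' = (1.1573, 1.4333, 1.3507)
ω×(Iω) gyroscopic = (0.0630, 0.0168, -0.1296)
α = I⁻¹(τ − ω×Iω) = (-1.4611, -1.4467, 0.3100)
new body rate ω' = (-1.2292, -0.9289, -0.6938)
q⊗(0,ω) = (1.0500000, 0.4985284, 0.9863963, 0.6449749)
updated quaternion q' = (-0.6965, 0.5049, 0.5098, 0.0064)

p' = (-2.7760, 1.2280, -0.5740)
q' = (-0.6965, 0.5049, 0.5098, 0.0064)
v' = (1.1573, 1.4333, 1.3507)
ω' = (-1.2292, -0.9289, -0.6938)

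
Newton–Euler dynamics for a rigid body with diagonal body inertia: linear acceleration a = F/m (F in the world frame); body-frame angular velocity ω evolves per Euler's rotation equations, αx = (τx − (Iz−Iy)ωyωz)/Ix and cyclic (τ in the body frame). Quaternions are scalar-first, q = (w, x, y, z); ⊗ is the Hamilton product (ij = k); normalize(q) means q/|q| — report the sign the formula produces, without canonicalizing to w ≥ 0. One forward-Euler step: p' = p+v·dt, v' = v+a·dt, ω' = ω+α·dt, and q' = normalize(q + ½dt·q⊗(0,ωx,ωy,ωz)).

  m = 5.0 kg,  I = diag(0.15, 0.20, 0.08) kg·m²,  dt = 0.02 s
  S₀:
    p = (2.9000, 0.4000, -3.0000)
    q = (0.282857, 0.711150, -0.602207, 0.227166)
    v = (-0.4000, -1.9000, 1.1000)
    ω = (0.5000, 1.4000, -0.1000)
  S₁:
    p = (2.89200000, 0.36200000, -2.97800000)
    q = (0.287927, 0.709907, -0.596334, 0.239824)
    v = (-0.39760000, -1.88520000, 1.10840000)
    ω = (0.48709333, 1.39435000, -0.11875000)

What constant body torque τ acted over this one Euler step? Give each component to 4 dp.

Δω = ω₁−ω₀ = (-0.01290667, -0.00565000, -0.01875000)
ω₀×(Iω₀) = (0.0168, -0.0035, 0.0350)
τ = I·(Δω/dt) + ω₀×(Iω₀) = (-0.0800, -0.0600, -0.0400)

τ = (-0.0800, -0.0600, -0.0400)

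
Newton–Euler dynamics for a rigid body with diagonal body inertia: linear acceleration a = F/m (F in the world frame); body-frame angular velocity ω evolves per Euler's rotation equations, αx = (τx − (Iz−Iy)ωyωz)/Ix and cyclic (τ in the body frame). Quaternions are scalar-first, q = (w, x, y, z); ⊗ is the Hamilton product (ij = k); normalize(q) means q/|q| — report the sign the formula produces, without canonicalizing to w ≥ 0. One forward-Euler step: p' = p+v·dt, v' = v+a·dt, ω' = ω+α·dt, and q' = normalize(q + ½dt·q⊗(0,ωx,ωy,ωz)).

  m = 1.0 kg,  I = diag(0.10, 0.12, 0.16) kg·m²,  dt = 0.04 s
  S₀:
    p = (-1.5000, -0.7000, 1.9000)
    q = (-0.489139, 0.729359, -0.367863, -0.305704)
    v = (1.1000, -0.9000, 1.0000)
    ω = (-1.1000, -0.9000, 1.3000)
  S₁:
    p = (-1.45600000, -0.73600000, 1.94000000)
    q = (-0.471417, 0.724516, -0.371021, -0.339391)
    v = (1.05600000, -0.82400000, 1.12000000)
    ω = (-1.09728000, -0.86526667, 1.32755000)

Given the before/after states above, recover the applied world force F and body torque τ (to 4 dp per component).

Δv = v₁−v₀ = (-0.04400000, 0.07600000, 0.12000000)
m·(v₁−v₀)/dt = (-1.1000, 1.9000, 3.0000)
Δω = ω₁−ω₀ = (0.00272000, 0.03473333, 0.02755000)
gyro term ω₀×Iω₀ = (-0.0468, 0.0858, 0.0198)
applied torque τ = (-0.0400, 0.1900, 0.1300)

F = (-1.1000, 1.9000, 3.0000)
τ = (-0.0400, 0.1900, 0.1300)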